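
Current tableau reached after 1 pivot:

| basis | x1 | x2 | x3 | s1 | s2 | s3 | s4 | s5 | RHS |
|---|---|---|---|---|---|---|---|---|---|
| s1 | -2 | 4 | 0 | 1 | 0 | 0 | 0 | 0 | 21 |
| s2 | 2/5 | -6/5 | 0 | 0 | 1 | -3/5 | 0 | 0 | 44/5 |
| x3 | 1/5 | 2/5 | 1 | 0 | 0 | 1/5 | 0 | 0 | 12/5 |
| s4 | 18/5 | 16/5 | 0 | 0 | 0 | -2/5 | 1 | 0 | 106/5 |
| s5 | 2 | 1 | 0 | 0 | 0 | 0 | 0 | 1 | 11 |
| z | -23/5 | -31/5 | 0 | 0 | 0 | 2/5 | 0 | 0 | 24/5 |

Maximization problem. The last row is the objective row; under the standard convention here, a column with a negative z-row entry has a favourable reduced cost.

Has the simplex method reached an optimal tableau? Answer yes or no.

no

Column x1 has objective-row coefficient -23/5, which is negative; an improving pivot exists, so not yet optimal.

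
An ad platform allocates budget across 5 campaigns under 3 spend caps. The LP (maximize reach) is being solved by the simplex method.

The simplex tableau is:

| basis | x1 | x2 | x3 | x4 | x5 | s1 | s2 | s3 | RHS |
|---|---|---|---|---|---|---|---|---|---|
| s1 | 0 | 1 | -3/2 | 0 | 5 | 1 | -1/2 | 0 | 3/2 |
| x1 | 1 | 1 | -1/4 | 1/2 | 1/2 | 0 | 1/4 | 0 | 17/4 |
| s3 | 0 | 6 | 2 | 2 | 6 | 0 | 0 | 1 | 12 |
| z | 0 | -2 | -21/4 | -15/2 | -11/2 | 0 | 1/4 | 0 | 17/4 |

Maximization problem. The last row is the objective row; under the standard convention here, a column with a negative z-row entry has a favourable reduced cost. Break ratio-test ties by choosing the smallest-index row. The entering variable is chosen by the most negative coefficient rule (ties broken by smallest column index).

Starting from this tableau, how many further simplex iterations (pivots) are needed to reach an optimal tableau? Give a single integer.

pivot: x4 in, s3 out → z = 197/4
No improving column remains; optimal.

1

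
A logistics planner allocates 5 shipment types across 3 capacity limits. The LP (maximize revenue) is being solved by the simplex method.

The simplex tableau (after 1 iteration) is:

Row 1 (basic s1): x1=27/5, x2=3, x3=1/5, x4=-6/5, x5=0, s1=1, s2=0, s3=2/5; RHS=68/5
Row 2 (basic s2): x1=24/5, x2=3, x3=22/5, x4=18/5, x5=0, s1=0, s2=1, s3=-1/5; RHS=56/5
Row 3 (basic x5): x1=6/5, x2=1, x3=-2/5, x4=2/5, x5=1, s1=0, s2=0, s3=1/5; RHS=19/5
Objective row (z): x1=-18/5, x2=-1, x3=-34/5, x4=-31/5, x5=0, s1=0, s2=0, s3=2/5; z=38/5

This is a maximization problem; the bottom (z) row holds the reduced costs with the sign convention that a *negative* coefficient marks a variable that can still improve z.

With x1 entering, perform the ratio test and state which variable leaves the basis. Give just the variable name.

s2

Ratios: row 1 (s1): (68/5)/(27/5) = 68/27; row 2 (s2): (56/5)/(24/5) = 7/3; row 3 (x5): (19/5)/(6/5) = 19/6.
Minimum ratio 7/3 is in the s2 row, so s2 leaves.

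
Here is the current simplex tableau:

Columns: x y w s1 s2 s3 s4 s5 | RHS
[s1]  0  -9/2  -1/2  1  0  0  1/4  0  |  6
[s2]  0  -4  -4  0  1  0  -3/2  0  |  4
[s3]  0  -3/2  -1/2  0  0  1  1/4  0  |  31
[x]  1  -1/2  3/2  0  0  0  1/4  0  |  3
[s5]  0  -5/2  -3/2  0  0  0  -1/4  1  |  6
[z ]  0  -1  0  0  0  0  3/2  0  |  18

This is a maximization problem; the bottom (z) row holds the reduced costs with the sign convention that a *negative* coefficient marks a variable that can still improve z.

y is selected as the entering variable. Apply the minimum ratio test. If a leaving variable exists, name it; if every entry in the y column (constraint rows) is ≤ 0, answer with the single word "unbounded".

unbounded

y-column entries: row 1: -9/2, row 2: -4, row 3: -3/2, row 4: -1/2, row 5: -5/2. All ≤ 0, so y can increase without bound; the LP is unbounded in this direction.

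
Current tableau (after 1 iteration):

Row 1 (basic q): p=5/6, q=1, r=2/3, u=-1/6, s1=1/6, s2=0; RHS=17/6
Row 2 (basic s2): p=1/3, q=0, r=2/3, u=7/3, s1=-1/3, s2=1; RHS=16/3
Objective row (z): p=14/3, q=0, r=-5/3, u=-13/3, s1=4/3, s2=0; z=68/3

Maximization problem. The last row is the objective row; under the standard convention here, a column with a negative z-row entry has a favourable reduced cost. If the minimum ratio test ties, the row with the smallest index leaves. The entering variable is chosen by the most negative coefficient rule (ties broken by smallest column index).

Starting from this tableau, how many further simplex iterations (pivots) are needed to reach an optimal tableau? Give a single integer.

2

pivot: u in, s2 out → z = 228/7
pivot: r in, q out → z = 69/2
No improving column remains; optimal.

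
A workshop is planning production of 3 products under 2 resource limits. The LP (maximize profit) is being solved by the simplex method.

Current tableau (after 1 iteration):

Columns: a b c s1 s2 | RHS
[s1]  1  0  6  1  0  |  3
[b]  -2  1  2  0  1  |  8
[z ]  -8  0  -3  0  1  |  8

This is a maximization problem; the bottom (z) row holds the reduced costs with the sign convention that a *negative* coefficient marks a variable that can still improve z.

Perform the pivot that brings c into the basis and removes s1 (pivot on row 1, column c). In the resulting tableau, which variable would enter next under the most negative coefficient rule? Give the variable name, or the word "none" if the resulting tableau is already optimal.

a

Pivot element 6. New z-row = old z-row − (-3)·(row 1/6).
Updated z-row coefficients: a: -15/2, b: 0, c: 0, s1: 1/2, s2: 1.
The most negative is -15/2 in column a, so a would enter next.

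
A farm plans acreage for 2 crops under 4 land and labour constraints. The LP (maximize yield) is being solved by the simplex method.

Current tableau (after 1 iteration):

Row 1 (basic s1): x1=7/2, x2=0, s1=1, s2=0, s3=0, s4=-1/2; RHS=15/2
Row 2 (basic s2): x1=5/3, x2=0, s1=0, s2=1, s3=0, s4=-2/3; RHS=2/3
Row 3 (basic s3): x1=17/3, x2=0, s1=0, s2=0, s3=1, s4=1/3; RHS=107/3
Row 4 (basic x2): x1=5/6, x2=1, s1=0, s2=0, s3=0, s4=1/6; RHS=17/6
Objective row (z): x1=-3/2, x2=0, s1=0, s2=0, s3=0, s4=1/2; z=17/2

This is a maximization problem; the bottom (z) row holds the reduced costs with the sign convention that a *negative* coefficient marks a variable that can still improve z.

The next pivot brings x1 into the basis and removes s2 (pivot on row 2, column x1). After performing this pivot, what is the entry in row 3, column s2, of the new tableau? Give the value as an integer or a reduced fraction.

-17/5

Pivot element is row 2, column x1: 5/3.
Normalize row 2: new (row 2, s2) = 1/(5/3) = 3/5.
row 3 ← row 3 − (17/3)·(new row 2): 0 − (17/3)·(3/5) = -17/5.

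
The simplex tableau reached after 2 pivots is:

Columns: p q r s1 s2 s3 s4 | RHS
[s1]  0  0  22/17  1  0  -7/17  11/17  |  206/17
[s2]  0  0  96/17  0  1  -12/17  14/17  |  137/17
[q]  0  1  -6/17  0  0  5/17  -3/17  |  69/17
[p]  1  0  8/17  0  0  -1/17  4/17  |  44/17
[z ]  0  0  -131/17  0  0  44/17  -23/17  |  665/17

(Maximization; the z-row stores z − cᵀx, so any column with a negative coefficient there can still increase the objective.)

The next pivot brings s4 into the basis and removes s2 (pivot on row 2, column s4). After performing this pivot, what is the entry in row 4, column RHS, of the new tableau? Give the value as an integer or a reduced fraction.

2/7

Pivot element is row 2, column s4: 14/17.
Normalize row 2: new (row 2, RHS) = (137/17)/(14/17) = 137/14.
row 4 ← row 4 − (4/17)·(new row 2): 44/17 − (4/17)·(137/14) = 2/7.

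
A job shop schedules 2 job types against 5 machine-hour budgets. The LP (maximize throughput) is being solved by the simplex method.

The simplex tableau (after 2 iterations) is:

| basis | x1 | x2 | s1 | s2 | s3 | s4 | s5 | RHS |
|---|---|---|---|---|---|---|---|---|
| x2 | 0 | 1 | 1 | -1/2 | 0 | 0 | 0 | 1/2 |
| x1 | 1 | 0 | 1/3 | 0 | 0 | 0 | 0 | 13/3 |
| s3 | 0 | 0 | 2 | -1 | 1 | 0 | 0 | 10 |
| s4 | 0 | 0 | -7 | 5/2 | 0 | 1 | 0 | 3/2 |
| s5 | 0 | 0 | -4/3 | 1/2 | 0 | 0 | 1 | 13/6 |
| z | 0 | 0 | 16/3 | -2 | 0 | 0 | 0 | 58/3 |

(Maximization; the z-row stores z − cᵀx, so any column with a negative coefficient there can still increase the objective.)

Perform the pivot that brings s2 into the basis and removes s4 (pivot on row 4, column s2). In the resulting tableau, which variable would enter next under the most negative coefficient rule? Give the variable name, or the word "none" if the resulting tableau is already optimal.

Pivot element 5/2. New z-row = old z-row − (-2)·(row 4/(5/2)).
Updated z-row coefficients: x1: 0, x2: 0, s1: -4/15, s2: 0, s3: 0, s4: 4/5, s5: 0.
The most negative is -4/15 in column s1, so s1 would enter next.

s1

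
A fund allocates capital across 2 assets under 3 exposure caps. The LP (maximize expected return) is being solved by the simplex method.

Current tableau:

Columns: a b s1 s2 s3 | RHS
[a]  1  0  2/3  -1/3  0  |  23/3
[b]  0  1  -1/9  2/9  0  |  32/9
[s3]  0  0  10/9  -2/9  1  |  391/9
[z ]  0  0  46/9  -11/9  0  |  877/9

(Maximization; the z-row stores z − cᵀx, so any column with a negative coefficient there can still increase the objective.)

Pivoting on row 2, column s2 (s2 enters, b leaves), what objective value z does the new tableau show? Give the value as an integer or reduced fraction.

117

Minimum ratio for s2: (32/9)/(2/9) = 16.
z changes by −(z-row coeff of s2)·ratio = −(-11/9)·16 = 176/9.
New z = 877/9 + (176/9) = 117.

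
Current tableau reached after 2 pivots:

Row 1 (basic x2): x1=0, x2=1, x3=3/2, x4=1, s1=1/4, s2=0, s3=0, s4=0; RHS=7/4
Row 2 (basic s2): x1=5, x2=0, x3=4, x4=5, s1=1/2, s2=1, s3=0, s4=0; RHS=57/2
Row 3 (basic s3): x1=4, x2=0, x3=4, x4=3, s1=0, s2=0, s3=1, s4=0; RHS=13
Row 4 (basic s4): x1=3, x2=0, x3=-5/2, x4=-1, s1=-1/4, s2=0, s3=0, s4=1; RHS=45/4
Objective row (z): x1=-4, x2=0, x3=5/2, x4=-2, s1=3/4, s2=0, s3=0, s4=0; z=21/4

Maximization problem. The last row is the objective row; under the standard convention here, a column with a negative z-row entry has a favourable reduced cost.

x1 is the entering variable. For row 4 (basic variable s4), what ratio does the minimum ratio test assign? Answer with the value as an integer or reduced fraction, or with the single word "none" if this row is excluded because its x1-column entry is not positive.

Ratio = RHS / (x1 entry) = (45/4) / 3 = 15/4.

15/4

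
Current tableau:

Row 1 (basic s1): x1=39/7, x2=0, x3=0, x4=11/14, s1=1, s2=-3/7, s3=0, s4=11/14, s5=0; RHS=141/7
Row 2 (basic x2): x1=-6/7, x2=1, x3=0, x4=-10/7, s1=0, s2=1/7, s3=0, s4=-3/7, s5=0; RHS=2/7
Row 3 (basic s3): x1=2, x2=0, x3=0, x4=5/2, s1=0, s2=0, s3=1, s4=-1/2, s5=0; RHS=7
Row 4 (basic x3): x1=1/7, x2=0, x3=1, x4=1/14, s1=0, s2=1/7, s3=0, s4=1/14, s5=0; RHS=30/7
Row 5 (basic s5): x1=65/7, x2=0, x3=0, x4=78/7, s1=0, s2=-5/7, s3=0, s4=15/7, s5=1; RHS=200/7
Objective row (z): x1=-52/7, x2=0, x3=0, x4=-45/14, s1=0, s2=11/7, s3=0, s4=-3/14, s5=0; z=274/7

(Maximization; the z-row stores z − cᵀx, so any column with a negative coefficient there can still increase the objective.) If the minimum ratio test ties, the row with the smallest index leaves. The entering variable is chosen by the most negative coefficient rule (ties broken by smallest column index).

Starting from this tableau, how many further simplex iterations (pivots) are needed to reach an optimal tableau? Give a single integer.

pivot: x1 in, s5 out → z = 62
No improving column remains; optimal.

1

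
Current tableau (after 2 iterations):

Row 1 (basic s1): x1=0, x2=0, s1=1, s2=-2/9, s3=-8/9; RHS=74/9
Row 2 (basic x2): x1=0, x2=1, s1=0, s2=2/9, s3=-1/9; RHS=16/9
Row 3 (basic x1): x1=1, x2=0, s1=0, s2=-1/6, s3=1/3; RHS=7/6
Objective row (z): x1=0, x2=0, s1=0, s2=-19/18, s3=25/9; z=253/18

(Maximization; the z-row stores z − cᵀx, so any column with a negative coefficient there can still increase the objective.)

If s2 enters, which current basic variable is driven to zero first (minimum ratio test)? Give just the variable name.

x2

Ratios: row 1 (s1): entry -2/9 ≤ 0, skip; row 2 (x2): (16/9)/(2/9) = 8; row 3 (x1): entry -1/6 ≤ 0, skip.
Minimum ratio 8 is in the x2 row, so x2 leaves.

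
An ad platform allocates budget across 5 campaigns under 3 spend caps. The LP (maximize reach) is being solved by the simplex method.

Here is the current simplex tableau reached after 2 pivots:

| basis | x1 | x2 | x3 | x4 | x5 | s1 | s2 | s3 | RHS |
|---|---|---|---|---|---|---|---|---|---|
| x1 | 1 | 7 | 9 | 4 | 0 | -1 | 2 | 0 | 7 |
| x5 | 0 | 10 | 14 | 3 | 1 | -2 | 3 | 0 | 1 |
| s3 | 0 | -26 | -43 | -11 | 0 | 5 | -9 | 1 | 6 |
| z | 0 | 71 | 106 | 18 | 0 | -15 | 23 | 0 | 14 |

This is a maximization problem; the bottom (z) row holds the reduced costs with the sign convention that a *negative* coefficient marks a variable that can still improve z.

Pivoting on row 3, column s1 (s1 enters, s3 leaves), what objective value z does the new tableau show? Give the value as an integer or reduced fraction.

Minimum ratio for s1: 6/5 = 6/5.
z changes by −(z-row coeff of s1)·ratio = −(-15)·(6/5) = 18.
New z = 14 + 18 = 32.

32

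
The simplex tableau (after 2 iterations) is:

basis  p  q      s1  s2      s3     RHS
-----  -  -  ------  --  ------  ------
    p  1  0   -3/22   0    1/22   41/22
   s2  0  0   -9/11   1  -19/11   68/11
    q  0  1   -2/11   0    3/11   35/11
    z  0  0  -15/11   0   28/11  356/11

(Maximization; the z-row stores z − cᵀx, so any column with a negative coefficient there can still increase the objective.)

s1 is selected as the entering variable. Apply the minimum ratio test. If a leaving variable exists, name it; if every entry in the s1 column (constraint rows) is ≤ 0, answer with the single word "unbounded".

unbounded

s1-column entries: row 1: -3/22, row 2: -9/11, row 3: -2/11. All ≤ 0, so s1 can increase without bound; the LP is unbounded in this direction.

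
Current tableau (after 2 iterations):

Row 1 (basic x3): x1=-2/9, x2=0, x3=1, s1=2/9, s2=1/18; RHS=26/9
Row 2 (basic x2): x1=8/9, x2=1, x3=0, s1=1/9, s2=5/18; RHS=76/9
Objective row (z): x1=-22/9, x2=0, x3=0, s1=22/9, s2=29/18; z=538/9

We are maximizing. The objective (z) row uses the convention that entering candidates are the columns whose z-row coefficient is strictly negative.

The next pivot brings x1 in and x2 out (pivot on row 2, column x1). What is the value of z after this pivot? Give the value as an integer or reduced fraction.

83

Minimum ratio for x1: (76/9)/(8/9) = 19/2.
z changes by −(z-row coeff of x1)·ratio = −(-22/9)·(19/2) = 209/9.
New z = 538/9 + (209/9) = 83.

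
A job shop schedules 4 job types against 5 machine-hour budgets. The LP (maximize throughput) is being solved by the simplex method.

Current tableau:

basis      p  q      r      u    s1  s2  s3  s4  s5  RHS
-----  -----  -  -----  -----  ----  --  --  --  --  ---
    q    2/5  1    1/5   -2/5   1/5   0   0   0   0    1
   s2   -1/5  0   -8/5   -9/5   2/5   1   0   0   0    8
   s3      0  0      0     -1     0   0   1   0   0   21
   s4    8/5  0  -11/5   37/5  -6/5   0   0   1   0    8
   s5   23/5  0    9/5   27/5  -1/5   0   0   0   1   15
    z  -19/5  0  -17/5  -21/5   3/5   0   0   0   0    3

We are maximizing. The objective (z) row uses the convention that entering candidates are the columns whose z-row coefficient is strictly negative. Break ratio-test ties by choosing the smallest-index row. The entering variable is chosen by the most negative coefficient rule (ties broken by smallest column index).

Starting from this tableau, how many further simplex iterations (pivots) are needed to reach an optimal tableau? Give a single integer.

pivot: u in, s4 out → z = 279/37
pivot: r in, s5 out → z = 421/21
pivot: s4 in, q out → z = 82/3
No improving column remains; optimal.

3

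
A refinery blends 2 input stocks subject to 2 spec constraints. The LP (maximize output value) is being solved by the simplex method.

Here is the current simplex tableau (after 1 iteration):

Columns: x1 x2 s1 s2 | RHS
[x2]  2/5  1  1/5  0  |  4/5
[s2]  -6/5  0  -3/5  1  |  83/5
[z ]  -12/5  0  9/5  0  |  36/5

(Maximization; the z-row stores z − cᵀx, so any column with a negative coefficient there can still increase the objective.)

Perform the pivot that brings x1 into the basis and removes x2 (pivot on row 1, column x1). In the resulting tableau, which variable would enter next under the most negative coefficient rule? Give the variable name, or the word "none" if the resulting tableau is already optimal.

none

Pivot element 2/5. New z-row = old z-row − (-12/5)·(row 1/(2/5)).
Updated z-row coefficients: x1: 0, x2: 6, s1: 3, s2: 0.
No coefficient is strictly negative; the tableau after this pivot is optimal.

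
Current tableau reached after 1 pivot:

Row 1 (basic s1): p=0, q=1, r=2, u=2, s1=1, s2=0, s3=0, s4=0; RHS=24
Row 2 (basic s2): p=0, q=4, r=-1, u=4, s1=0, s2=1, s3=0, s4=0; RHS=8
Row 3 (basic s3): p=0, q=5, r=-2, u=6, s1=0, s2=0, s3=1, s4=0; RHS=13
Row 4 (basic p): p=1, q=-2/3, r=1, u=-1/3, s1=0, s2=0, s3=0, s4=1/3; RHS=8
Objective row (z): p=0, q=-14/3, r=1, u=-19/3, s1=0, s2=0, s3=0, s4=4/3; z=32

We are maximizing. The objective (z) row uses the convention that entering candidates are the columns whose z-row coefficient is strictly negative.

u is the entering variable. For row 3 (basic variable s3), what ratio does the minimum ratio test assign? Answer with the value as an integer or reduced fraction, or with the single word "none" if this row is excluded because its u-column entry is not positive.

13/6

Ratio = RHS / (u entry) = 13 / 6 = 13/6.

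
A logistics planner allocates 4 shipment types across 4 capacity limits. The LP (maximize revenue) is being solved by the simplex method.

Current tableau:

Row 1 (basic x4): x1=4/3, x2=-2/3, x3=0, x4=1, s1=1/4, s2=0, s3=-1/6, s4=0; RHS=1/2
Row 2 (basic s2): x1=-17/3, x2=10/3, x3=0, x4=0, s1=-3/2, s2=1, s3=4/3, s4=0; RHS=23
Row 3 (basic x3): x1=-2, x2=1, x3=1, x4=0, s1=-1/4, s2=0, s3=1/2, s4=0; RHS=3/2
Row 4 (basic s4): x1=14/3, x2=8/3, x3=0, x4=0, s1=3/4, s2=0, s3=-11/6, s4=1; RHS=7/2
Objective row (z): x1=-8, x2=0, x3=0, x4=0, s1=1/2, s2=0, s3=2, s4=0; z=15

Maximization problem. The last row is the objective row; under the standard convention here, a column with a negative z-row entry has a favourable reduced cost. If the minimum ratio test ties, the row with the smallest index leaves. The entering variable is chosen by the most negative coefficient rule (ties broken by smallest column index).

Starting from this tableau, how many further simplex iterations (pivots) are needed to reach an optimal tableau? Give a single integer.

2

pivot: x1 in, x4 out → z = 18
pivot: x2 in, s4 out → z = 97/5
No improving column remains; optimal.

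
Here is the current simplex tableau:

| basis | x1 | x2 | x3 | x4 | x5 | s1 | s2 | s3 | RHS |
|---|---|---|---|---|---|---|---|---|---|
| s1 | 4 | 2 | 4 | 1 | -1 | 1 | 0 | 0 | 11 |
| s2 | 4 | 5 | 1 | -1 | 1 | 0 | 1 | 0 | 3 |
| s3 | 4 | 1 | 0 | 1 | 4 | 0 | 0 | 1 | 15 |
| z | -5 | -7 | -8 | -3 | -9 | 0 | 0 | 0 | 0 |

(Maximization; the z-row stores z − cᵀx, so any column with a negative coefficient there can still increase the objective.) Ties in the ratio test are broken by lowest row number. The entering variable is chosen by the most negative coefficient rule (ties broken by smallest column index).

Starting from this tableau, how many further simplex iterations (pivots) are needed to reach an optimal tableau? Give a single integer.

pivot: x5 in, s2 out → z = 27
pivot: x4 in, s3 out → z = 171/5
pivot: x3 in, s1 out → z = 1457/25
No improving column remains; optimal.

3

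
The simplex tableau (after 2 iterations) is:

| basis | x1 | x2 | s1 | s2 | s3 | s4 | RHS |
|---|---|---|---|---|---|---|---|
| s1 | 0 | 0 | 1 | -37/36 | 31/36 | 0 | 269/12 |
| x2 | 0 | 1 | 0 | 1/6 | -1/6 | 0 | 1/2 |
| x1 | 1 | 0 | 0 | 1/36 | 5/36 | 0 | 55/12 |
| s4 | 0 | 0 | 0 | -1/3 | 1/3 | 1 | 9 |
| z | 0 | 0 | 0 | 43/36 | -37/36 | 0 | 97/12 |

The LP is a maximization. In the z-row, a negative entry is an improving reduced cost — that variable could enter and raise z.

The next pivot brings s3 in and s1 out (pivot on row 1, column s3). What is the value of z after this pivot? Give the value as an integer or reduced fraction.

1080/31

Minimum ratio for s3: (269/12)/(31/36) = 807/31.
z changes by −(z-row coeff of s3)·ratio = −(-37/36)·(807/31) = 9953/372.
New z = 97/12 + (9953/372) = 1080/31.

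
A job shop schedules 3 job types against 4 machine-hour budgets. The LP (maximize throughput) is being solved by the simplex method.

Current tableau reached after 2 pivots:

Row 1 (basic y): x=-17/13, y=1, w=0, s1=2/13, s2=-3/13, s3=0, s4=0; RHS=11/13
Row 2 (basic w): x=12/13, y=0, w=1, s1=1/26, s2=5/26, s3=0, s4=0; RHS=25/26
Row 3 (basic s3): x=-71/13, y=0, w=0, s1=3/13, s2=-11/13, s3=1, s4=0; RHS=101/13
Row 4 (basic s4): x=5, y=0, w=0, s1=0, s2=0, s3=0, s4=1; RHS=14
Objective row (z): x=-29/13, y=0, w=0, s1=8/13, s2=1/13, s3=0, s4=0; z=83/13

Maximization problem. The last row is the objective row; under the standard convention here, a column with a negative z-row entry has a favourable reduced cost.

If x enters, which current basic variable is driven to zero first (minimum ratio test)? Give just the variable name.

w

Ratios: row 1 (y): entry -17/13 ≤ 0, skip; row 2 (w): (25/26)/(12/13) = 25/24; row 3 (s3): entry -71/13 ≤ 0, skip; row 4 (s4): 14/5 = 14/5.
Minimum ratio 25/24 is in the w row, so w leaves.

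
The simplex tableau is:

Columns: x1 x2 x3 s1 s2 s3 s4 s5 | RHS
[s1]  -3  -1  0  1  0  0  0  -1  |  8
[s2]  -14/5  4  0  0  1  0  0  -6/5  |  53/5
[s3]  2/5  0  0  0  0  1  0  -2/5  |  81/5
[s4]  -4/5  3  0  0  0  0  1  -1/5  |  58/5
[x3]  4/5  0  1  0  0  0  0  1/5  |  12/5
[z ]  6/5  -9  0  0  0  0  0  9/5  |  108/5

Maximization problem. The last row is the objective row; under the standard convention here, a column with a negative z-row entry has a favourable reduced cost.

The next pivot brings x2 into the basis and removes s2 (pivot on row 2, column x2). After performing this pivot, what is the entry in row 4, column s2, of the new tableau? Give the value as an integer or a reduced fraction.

Pivot element is row 2, column x2: 4.
Normalize row 2: new (row 2, s2) = 1/4 = 1/4.
row 4 ← row 4 − 3·(new row 2): 0 − 3·(1/4) = -3/4.

-3/4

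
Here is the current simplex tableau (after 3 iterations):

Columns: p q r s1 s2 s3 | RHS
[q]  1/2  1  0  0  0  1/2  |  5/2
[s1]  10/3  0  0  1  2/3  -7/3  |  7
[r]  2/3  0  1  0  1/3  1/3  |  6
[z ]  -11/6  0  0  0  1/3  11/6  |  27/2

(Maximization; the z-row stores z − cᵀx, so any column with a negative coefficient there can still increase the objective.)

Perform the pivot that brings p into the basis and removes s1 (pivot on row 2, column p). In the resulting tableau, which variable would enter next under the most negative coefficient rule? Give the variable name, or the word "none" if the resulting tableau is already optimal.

none

Pivot element 10/3. New z-row = old z-row − (-11/6)·(row 2/(10/3)).
Updated z-row coefficients: p: 0, q: 0, r: 0, s1: 11/20, s2: 7/10, s3: 11/20.
No coefficient is strictly negative; the tableau after this pivot is optimal.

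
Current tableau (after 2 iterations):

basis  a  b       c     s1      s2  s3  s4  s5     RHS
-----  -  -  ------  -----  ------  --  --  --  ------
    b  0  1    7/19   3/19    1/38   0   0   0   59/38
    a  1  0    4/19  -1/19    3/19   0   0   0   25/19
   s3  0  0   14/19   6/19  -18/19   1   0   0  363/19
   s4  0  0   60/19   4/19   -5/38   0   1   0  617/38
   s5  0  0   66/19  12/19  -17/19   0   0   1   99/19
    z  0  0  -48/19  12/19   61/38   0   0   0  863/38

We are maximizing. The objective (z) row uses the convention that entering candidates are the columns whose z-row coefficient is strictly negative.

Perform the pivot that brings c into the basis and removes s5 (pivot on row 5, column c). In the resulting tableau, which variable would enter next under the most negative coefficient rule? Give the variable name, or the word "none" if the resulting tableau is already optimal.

Pivot element 66/19. New z-row = old z-row − (-48/19)·(row 5/(66/19)).
Updated z-row coefficients: a: 0, b: 0, c: 0, s1: 12/11, s2: 21/22, s3: 0, s4: 0, s5: 8/11.
No coefficient is strictly negative; the tableau after this pivot is optimal.

none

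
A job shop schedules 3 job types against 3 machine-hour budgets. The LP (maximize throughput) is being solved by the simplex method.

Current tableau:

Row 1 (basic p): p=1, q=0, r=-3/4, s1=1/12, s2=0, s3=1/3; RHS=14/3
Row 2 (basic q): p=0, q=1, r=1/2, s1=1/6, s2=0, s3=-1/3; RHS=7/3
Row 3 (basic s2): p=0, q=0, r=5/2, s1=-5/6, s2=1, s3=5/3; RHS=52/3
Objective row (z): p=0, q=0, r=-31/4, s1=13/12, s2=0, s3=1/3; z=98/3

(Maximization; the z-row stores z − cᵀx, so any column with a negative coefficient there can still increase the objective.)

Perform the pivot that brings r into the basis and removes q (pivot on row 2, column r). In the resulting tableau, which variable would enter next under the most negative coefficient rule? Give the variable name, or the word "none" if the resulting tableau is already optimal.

s3

Pivot element 1/2. New z-row = old z-row − (-31/4)·(row 2/(1/2)).
Updated z-row coefficients: p: 0, q: 31/2, r: 0, s1: 11/3, s2: 0, s3: -29/6.
The most negative is -29/6 in column s3, so s3 would enter next.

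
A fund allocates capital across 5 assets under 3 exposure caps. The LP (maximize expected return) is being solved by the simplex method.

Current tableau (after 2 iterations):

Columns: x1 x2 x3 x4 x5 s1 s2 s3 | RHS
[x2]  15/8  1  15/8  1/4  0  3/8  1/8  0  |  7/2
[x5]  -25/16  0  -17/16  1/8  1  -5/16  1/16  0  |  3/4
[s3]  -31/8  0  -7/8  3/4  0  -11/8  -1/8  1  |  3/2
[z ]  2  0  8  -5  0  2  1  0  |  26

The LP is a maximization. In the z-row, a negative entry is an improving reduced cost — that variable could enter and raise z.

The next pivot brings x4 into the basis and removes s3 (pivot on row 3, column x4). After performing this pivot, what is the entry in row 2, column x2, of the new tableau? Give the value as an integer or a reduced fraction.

Pivot element is row 3, column x4: 3/4.
Normalize row 3: new (row 3, x2) = 0/(3/4) = 0.
row 2 ← row 2 − (1/8)·(new row 3): 0 − (1/8)·0 = 0.

0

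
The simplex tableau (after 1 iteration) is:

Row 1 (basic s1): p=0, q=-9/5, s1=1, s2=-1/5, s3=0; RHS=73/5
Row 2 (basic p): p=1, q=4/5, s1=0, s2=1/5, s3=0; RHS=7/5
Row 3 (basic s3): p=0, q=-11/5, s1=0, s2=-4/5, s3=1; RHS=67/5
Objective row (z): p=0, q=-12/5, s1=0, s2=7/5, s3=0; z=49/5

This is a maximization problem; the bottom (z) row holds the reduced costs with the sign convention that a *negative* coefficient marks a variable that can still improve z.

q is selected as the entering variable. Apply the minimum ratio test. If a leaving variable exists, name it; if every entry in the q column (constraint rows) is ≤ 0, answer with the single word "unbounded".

p

Ratios: row 1 (s1): entry -9/5 ≤ 0, skip; row 2 (p): (7/5)/(4/5) = 7/4; row 3 (s3): entry -11/5 ≤ 0, skip.
Minimum ratio is in the p row, so p leaves.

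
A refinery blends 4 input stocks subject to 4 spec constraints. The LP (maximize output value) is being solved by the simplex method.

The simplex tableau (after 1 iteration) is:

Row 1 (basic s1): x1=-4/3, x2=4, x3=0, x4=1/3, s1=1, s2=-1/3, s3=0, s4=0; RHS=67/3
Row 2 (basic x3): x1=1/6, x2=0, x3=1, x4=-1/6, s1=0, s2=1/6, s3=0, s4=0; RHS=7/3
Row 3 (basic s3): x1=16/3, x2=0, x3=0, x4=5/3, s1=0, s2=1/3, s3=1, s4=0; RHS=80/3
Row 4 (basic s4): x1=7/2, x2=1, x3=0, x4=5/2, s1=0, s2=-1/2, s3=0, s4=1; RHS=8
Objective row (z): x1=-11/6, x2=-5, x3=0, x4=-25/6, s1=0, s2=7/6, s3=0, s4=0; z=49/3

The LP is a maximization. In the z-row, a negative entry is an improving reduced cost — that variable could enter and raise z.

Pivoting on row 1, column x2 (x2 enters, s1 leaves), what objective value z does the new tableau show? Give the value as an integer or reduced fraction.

177/4

Minimum ratio for x2: (67/3)/4 = 67/12.
z changes by −(z-row coeff of x2)·ratio = −(-5)·(67/12) = 335/12.
New z = 49/3 + (335/12) = 177/4.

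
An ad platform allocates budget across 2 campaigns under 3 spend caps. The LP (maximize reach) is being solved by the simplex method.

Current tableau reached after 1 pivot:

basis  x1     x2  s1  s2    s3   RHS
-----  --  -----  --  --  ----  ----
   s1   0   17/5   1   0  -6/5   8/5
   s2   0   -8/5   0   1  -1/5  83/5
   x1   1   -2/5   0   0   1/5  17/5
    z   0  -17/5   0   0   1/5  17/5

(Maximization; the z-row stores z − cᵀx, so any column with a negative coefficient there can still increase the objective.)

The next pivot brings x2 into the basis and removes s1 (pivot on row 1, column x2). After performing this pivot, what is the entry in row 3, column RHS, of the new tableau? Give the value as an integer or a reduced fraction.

Pivot element is row 1, column x2: 17/5.
Normalize row 1: new (row 1, RHS) = (8/5)/(17/5) = 8/17.
row 3 ← row 3 − (-2/5)·(new row 1): 17/5 − (-2/5)·(8/17) = 61/17.

61/17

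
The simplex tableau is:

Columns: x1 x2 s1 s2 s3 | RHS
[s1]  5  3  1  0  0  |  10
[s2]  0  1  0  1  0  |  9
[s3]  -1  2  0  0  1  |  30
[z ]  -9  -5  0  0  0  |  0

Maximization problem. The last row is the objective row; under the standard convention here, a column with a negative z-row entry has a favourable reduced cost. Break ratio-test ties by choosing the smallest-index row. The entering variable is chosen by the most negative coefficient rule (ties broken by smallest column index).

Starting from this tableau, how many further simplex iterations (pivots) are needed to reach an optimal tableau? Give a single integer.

pivot: x1 in, s1 out → z = 18
No improving column remains; optimal.

1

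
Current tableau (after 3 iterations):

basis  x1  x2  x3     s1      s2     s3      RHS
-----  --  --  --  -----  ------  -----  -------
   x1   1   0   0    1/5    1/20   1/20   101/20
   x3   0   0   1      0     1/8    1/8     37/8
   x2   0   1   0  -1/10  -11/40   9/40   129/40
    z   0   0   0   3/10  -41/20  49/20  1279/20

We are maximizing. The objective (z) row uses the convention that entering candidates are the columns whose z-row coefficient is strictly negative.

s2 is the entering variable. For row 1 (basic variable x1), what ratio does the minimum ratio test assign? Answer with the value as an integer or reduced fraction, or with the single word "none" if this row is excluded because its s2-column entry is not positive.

Ratio = RHS / (s2 entry) = (101/20) / (1/20) = 101.

101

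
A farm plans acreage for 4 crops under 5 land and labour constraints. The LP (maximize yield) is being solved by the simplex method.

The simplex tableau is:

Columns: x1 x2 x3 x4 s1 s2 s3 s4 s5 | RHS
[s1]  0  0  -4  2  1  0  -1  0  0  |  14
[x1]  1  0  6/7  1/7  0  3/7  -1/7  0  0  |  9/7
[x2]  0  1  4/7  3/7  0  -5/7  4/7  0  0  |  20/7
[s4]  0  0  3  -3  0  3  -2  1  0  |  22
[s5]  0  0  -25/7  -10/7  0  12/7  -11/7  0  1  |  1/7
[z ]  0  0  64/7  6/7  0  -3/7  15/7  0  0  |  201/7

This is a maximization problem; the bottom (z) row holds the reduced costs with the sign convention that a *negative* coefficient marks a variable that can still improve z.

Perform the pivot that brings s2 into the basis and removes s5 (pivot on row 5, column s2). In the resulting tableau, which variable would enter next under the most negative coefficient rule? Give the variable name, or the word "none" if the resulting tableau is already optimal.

none

Pivot element 12/7. New z-row = old z-row − (-3/7)·(row 5/(12/7)).
Updated z-row coefficients: x1: 0, x2: 0, x3: 33/4, x4: 1/2, s1: 0, s2: 0, s3: 7/4, s4: 0, s5: 1/4.
No coefficient is strictly negative; the tableau after this pivot is optimal.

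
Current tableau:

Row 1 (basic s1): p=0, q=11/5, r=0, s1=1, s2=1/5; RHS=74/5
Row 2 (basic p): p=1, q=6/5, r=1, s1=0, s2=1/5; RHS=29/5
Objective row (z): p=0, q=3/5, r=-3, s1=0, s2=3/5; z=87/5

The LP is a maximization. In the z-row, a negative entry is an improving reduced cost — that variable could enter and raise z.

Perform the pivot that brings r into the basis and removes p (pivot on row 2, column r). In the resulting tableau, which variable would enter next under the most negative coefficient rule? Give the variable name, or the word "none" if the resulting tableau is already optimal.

none

Pivot element 1. New z-row = old z-row − (-3)·(row 2/1).
Updated z-row coefficients: p: 3, q: 21/5, r: 0, s1: 0, s2: 6/5.
No coefficient is strictly negative; the tableau after this pivot is optimal.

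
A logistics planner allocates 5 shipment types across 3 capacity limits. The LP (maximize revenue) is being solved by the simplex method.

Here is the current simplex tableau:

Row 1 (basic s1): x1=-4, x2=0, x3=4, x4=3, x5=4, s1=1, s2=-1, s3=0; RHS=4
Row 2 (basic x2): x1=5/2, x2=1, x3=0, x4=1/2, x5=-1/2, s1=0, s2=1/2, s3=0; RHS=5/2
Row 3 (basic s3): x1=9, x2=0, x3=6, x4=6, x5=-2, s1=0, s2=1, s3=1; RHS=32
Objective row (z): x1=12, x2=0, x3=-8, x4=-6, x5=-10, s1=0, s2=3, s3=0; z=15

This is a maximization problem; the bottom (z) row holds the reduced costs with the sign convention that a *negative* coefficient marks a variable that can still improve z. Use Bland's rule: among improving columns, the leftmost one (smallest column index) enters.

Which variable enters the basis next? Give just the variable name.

Objective-row coefficients: x1: 12, x2: 0, x3: -8, x4: -6, x5: -10, s1: 0, s2: 3, s3: 0.
Improving columns: x3, x4, x5. Bland's rule picks the smallest column index → x3.

x3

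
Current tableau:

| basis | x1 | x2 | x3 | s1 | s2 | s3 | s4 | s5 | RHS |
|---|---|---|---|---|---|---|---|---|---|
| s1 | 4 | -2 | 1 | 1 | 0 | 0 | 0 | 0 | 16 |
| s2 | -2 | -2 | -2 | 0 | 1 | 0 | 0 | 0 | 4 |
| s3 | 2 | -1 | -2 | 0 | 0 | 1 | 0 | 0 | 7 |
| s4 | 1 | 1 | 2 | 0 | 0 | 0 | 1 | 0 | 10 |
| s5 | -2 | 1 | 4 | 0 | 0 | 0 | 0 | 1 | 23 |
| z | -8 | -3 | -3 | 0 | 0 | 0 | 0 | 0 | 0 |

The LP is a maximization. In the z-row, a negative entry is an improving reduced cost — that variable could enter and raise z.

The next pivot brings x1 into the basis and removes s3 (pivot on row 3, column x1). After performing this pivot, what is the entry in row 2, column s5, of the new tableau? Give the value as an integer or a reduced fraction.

Pivot element is row 3, column x1: 2.
Normalize row 3: new (row 3, s5) = 0/2 = 0.
row 2 ← row 2 − (-2)·(new row 3): 0 − (-2)·0 = 0.

0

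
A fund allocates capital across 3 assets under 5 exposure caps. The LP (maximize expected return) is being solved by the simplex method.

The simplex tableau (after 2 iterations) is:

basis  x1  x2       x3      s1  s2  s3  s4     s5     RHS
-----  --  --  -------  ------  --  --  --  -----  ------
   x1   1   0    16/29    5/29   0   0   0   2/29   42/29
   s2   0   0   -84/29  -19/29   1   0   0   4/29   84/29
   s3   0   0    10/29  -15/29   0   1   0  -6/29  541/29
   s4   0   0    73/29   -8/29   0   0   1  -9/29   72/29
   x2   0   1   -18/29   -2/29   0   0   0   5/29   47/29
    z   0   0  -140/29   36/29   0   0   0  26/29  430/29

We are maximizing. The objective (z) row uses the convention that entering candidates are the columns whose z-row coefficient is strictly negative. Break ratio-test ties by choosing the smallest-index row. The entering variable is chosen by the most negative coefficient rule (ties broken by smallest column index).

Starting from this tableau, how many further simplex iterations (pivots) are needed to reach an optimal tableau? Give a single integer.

1

pivot: x3 in, s4 out → z = 1430/73
No improving column remains; optimal.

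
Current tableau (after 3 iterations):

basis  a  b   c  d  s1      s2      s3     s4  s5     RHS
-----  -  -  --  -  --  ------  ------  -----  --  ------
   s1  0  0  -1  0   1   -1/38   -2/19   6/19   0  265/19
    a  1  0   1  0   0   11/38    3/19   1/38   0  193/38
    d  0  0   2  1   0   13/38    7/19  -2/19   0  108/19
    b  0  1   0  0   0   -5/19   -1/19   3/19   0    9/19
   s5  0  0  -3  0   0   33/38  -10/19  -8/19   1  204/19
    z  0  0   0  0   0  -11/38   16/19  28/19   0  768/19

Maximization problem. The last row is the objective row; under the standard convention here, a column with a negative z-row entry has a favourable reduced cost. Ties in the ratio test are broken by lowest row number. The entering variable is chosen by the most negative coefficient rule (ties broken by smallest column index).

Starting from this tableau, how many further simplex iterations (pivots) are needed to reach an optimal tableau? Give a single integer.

pivot: s2 in, s5 out → z = 44
pivot: c in, d out → z = 1556/35
No improving column remains; optimal.

2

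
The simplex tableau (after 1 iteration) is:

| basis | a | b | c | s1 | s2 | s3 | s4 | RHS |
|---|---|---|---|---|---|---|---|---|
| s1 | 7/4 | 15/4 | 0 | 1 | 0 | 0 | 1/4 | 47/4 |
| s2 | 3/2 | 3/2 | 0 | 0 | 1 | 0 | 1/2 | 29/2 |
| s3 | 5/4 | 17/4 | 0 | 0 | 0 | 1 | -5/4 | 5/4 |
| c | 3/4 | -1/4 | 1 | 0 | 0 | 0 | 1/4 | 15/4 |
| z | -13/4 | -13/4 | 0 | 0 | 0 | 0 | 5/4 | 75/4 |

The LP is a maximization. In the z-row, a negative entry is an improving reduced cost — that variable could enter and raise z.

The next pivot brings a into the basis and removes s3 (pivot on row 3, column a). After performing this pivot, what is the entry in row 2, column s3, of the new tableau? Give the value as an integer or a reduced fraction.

Pivot element is row 3, column a: 5/4.
Normalize row 3: new (row 3, s3) = 1/(5/4) = 4/5.
row 2 ← row 2 − (3/2)·(new row 3): 0 − (3/2)·(4/5) = -6/5.

-6/5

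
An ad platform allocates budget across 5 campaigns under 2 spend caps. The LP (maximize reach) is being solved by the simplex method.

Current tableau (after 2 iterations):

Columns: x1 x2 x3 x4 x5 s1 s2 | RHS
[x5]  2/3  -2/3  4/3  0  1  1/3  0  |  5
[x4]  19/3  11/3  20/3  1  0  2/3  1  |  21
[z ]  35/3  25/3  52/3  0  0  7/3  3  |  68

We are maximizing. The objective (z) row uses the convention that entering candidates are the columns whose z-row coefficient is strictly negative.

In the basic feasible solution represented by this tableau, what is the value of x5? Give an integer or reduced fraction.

5

x5 is basic (row 1); its value is the RHS of that row: 5.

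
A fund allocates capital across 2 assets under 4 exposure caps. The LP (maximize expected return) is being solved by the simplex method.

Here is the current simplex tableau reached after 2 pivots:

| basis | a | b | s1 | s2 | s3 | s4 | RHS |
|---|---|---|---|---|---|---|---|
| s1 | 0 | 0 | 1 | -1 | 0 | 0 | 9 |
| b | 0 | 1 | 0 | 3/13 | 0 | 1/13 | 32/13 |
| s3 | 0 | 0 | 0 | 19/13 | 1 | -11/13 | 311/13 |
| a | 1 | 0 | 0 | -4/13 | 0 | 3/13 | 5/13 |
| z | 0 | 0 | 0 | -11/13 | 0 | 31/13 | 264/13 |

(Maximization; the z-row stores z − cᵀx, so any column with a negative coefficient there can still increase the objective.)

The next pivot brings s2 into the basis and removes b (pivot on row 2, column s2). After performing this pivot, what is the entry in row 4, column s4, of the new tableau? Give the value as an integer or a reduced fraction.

Pivot element is row 2, column s2: 3/13.
Normalize row 2: new (row 2, s4) = (1/13)/(3/13) = 1/3.
row 4 ← row 4 − (-4/13)·(new row 2): 3/13 − (-4/13)·(1/3) = 1/3.

1/3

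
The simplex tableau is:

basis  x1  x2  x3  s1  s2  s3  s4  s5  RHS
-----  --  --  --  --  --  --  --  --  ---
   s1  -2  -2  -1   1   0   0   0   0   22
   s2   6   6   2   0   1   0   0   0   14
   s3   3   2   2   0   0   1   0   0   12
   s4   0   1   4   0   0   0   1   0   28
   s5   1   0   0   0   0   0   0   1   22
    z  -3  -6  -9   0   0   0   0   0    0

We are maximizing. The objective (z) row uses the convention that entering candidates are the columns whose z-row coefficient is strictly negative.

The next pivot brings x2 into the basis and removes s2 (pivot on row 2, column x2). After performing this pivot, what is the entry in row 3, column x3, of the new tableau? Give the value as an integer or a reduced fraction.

4/3

Pivot element is row 2, column x2: 6.
Normalize row 2: new (row 2, x3) = 2/6 = 1/3.
row 3 ← row 3 − 2·(new row 2): 2 − 2·(1/3) = 4/3.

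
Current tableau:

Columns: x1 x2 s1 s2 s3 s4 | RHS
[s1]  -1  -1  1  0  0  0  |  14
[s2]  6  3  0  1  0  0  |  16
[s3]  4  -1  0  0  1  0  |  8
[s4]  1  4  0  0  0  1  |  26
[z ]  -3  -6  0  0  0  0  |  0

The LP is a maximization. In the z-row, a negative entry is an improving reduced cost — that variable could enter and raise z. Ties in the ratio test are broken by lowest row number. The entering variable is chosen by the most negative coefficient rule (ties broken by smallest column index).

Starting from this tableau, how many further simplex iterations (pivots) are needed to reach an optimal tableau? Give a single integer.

1

pivot: x2 in, s2 out → z = 32
No improving column remains; optimal.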